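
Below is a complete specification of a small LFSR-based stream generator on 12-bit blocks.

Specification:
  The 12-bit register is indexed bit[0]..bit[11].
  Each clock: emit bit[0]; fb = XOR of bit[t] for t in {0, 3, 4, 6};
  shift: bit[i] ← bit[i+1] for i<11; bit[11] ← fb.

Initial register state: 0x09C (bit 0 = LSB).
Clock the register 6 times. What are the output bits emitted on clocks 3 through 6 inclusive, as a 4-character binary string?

reg_0 = 0x09C
clock 1: out=0, reg = 0x04E
clock 2: out=0, reg = 0x027
clock 3: out=1, reg = 0x813
clock 4: out=1, reg = 0x409
clock 5: out=1, reg = 0x204
clock 6: out=0, reg = 0x102

1110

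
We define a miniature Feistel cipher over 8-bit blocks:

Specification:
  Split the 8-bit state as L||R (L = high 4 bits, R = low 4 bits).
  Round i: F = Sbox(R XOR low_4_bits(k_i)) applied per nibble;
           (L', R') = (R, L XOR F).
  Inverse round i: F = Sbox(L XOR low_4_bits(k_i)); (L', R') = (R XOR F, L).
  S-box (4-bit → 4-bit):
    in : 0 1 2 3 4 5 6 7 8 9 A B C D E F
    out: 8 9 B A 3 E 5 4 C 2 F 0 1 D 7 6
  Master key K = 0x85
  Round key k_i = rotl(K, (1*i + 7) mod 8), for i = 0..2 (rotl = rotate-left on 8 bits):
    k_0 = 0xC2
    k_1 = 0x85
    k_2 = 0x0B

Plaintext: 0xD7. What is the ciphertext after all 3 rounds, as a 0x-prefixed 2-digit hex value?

s_0 = plaintext = 0xD7
s_1 = Round(s_0, k_0) = 0x73
s_2 = Round(s_1, k_1) = 0x32
s_3 = Round(s_2, k_2) = 0x21

0x21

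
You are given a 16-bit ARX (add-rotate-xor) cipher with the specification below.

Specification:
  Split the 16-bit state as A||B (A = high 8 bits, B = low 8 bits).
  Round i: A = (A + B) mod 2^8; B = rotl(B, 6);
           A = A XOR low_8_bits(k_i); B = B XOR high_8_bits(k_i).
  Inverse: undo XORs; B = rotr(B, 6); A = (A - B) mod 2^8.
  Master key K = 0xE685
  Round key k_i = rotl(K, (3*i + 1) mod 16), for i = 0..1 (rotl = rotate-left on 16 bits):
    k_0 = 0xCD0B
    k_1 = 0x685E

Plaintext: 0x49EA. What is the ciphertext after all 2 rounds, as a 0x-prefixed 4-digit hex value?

0xF1B5

s_0 = plaintext = 0x49EA
s_1 = Round(s_0, k_0) = 0x3877
s_2 = Round(s_1, k_1) = 0xF1B5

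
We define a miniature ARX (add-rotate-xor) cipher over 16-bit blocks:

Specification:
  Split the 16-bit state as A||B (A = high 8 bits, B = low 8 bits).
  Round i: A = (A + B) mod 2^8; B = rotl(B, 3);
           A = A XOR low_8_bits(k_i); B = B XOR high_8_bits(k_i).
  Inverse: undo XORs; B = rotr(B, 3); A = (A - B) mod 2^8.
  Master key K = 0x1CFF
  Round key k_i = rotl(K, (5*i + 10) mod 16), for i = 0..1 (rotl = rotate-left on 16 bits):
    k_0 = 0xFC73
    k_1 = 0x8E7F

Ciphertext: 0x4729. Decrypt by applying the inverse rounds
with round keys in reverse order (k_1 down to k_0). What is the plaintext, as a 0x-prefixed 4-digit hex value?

0x3601

s_0 = ciphertext = 0x4729
s_1 = InvRound(s_0, k_1) = 0x44F4
s_2 = InvRound(s_1, k_0) = 0x3601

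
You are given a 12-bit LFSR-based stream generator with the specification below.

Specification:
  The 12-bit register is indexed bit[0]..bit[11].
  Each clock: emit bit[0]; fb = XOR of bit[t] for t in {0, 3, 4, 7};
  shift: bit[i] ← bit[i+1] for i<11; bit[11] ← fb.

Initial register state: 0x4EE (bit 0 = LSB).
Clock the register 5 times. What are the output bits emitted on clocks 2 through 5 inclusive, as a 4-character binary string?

1110

reg_0 = 0x4EE
clock 1: out=0, reg = 0x277
clock 2: out=1, reg = 0x13B
clock 3: out=1, reg = 0x89D
clock 4: out=1, reg = 0x44E
clock 5: out=0, reg = 0xA27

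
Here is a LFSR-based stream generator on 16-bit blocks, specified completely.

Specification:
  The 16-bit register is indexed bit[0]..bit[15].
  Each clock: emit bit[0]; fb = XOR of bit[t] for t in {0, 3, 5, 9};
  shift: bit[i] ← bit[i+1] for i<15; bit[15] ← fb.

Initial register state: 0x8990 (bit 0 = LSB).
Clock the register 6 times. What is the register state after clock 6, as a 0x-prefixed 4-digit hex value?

0xAA26

reg_0 = 0x8990
clock 1: out=0, reg = 0x44C8
clock 2: out=0, reg = 0xA264
clock 3: out=0, reg = 0x5132
clock 4: out=0, reg = 0xA899
clock 5: out=1, reg = 0x544C
clock 6: out=0, reg = 0xAA26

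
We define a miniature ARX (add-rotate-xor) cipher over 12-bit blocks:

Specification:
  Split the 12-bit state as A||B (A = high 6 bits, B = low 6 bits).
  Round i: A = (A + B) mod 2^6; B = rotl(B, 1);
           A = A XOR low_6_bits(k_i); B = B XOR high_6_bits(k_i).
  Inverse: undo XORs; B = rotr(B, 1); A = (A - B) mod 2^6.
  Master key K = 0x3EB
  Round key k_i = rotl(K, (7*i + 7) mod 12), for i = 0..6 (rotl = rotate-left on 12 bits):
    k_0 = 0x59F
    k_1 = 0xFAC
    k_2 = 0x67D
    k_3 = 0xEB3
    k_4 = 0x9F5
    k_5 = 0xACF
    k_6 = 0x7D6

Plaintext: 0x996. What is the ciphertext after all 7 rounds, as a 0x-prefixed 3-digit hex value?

0xCF2

s_0 = plaintext = 0x996
s_1 = Round(s_0, k_0) = 0x8FA
s_2 = Round(s_1, k_1) = 0xC4B
s_3 = Round(s_2, k_2) = 0x04F
s_4 = Round(s_3, k_3) = 0x8E4
s_5 = Round(s_4, k_4) = 0xCAE
s_6 = Round(s_5, k_5) = 0xBF6
s_7 = Round(s_6, k_6) = 0xCF2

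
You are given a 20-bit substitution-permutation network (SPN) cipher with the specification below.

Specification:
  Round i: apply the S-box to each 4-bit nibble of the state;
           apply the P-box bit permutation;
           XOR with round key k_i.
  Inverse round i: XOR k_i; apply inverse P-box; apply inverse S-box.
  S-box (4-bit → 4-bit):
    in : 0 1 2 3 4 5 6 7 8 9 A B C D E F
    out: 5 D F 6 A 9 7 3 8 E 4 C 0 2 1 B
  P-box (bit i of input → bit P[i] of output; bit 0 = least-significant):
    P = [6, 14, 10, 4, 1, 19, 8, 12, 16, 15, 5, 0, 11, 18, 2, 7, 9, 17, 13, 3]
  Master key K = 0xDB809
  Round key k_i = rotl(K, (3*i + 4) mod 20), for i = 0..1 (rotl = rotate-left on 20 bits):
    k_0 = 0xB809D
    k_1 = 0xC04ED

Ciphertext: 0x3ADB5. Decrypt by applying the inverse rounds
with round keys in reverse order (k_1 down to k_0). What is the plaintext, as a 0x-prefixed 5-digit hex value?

s_0 = ciphertext = 0x3ADB5
s_1 = InvRound(s_0, k_1) = 0x97735
s_2 = InvRound(s_1, k_0) = 0x283B3

0x283B3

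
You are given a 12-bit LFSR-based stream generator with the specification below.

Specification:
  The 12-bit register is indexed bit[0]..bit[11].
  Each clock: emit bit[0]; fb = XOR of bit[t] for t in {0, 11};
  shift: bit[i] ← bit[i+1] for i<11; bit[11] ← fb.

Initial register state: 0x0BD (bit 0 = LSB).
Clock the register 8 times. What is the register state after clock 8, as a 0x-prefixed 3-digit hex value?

0x6B0

reg_0 = 0x0BD
clock 1: out=1, reg = 0x85E
clock 2: out=0, reg = 0xC2F
clock 3: out=1, reg = 0x617
clock 4: out=1, reg = 0xB0B
clock 5: out=1, reg = 0x585
clock 6: out=1, reg = 0xAC2
clock 7: out=0, reg = 0xD61
clock 8: out=1, reg = 0x6B0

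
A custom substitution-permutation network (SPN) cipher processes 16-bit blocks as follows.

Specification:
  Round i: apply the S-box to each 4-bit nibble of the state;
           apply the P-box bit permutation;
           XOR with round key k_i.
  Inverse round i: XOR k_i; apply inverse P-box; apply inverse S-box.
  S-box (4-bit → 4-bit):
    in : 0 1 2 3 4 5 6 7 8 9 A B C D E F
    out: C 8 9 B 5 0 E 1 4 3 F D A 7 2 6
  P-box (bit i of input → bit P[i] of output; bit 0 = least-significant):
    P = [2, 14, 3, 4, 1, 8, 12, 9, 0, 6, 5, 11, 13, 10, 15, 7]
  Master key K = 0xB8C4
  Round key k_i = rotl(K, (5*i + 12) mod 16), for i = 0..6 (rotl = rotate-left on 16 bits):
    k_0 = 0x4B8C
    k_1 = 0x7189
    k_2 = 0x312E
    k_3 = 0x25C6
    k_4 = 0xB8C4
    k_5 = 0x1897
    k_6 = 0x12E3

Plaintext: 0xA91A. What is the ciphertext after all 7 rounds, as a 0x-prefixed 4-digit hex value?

0xDE1F

s_0 = plaintext = 0xA91A
s_1 = Round(s_0, k_0) = 0xAD51
s_2 = Round(s_1, k_1) = 0xD578
s_3 = Round(s_2, k_2) = 0x9524
s_4 = Round(s_3, k_3) = 0x03C8
s_5 = Round(s_4, k_4) = 0x330D
s_6 = Round(s_5, k_5) = 0x665A
s_7 = Round(s_6, k_6) = 0xDE1F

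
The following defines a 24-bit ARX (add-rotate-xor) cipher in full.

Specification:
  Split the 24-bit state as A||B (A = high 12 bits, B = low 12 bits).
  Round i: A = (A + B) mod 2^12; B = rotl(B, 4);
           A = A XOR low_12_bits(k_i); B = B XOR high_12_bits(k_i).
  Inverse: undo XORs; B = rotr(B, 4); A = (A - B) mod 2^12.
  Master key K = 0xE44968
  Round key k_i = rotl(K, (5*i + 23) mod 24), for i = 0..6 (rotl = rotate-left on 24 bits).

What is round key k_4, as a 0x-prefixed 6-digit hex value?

0x47224B

K = 0xE44968
k_0 = rotl(K, (5*0+23) mod 24) = rotl(K, 23) = 0x7224B4
k_1 = rotl(K, (5*1+23) mod 24) = rotl(K, 4) = 0x44968E
k_2 = rotl(K, (5*2+23) mod 24) = rotl(K, 9) = 0x92D1C8
k_3 = rotl(K, (5*3+23) mod 24) = rotl(K, 14) = 0x5A3912
k_4 = rotl(K, (5*4+23) mod 24) = rotl(K, 19) = 0x47224B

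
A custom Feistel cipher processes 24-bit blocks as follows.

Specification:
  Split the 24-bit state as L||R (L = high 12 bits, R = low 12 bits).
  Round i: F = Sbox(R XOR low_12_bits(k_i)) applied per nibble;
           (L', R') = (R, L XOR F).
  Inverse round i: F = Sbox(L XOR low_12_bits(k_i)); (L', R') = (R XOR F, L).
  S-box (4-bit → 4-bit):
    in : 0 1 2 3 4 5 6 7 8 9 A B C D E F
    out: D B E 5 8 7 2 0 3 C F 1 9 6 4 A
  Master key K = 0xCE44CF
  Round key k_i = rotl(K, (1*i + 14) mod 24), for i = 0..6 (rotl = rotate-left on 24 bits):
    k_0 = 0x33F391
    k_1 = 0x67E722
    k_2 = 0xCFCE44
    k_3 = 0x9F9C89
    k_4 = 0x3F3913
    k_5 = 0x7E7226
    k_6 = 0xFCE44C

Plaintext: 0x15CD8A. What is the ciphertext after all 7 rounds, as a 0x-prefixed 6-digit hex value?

s_0 = plaintext = 0x15CD8A
s_1 = Round(s_0, k_0) = 0xD8A5ED
s_2 = Round(s_1, k_1) = 0x5ED310
s_3 = Round(s_2, k_2) = 0x310395
s_4 = Round(s_3, k_3) = 0x3959A9
s_5 = Round(s_4, k_4) = 0x9A9E8A
s_6 = Round(s_5, k_5) = 0xE8A050
s_7 = Round(s_6, k_6) = 0x050633

0x050633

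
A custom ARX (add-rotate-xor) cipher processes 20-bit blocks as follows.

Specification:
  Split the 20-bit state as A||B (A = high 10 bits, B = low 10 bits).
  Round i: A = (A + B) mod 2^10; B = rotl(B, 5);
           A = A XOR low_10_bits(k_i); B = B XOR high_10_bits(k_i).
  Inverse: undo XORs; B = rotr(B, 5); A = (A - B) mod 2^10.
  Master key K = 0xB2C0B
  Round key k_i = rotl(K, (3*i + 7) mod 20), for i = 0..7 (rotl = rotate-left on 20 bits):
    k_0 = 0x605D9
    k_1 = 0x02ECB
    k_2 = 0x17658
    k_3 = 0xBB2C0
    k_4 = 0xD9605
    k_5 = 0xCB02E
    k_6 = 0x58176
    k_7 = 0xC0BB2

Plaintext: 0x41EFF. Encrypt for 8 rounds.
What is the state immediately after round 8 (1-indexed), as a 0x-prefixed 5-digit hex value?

s_0 = plaintext = 0x41EFF
s_1 = Round(s_0, k_0) = 0x77E76
s_2 = Round(s_1, k_1) = 0xA7AD8
s_3 = Round(s_2, k_2) = 0xCBB4B
s_4 = Round(s_3, k_3) = 0x2E796
s_5 = Round(s_4, k_4) = 0x929B9
s_6 = Round(s_5, k_5) = 0x0B401
s_7 = Round(s_6, k_6) = 0x56140
s_8 = Round(s_7, k_7) = 0x4AB08

0x4AB08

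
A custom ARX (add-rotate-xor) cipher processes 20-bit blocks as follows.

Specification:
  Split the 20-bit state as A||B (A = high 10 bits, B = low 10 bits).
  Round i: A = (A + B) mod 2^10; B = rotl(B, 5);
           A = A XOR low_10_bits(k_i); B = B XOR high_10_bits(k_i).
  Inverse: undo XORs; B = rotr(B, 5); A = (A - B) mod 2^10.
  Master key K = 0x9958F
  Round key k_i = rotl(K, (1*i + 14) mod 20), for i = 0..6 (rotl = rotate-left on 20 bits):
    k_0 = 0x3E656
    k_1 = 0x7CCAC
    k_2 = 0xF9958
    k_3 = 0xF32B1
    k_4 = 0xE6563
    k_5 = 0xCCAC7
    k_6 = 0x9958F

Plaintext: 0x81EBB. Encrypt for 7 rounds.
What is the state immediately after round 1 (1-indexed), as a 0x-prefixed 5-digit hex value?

s_0 = plaintext = 0x81EBB
s_1 = Round(s_0, k_0) = 0xA538C
s_2 = Round(s_1, k_1) = 0xA306F
s_3 = Round(s_2, k_2) = 0xE8E05
s_4 = Round(s_3, k_3) = 0xC677C
s_5 = Round(s_4, k_4) = 0xFD802
s_6 = Round(s_5, k_5) = 0x4FF72
s_7 = Round(s_6, k_6) = 0x4F83E

0xA538C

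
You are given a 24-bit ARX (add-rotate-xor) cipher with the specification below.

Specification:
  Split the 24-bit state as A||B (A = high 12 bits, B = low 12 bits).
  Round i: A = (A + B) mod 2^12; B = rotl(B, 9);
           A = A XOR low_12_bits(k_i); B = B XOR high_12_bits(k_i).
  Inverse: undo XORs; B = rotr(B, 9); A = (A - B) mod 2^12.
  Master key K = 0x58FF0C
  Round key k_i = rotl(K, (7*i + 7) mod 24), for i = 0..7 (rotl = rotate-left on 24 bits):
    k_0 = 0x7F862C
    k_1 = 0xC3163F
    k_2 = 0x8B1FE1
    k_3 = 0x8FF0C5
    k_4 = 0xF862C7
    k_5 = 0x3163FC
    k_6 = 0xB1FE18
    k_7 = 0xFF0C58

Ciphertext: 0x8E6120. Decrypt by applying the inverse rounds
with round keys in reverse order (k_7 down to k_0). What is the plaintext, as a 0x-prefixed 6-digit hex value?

0xAF1052

s_0 = ciphertext = 0x8E6120
s_1 = InvRound(s_0, k_7) = 0xE37687
s_2 = InvRound(s_1, k_6) = 0x369CC6
s_3 = InvRound(s_2, k_5) = 0x20EE87
s_4 = InvRound(s_3, k_4) = 0x8C1808
s_5 = InvRound(s_4, k_3) = 0x04C7B8
s_6 = InvRound(s_5, k_2) = 0x75E84F
s_7 = InvRound(s_6, k_1) = 0xD6F3F2
s_8 = InvRound(s_7, k_0) = 0xAF1052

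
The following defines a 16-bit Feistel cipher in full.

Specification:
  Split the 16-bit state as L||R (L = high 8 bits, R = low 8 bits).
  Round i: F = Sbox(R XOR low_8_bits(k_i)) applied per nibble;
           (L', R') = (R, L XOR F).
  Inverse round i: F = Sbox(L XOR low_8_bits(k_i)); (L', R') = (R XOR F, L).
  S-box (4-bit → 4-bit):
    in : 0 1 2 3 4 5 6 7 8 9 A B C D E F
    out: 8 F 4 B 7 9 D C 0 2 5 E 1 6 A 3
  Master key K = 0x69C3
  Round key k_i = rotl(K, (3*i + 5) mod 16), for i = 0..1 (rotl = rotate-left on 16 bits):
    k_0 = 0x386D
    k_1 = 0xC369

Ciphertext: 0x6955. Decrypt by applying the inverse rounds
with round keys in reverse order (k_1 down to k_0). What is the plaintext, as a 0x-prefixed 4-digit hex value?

s_0 = ciphertext = 0x6955
s_1 = InvRound(s_0, k_1) = 0xDD69
s_2 = InvRound(s_1, k_0) = 0x81DD

0x81DD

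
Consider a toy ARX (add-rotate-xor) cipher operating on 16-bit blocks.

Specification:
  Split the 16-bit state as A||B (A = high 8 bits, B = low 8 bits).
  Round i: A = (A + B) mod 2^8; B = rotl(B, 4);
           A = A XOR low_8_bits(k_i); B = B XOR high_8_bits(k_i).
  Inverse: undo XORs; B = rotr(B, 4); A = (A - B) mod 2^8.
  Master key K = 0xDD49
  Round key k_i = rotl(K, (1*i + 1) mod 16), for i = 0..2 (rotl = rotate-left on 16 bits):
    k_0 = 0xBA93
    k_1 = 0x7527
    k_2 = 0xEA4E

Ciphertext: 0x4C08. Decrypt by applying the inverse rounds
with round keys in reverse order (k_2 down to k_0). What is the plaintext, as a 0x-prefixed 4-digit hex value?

0xBDF0

s_0 = ciphertext = 0x4C08
s_1 = InvRound(s_0, k_2) = 0xD42E
s_2 = InvRound(s_1, k_1) = 0x3EB5
s_3 = InvRound(s_2, k_0) = 0xBDF0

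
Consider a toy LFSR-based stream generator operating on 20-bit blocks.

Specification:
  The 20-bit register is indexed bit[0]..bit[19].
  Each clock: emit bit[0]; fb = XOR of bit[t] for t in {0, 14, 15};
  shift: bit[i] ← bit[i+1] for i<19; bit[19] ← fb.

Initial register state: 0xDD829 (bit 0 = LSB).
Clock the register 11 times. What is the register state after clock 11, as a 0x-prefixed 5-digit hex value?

0xBCBBB

reg_0 = 0xDD829
clock 1: out=1, reg = 0xEEC14
clock 2: out=0, reg = 0x7760A
clock 3: out=0, reg = 0xBBB05
clock 4: out=1, reg = 0x5DD82
clock 5: out=0, reg = 0x2EEC1
clock 6: out=1, reg = 0x97760
clock 7: out=0, reg = 0xCBBB0
clock 8: out=0, reg = 0xE5DD8
clock 9: out=0, reg = 0xF2EEC
clock 10: out=0, reg = 0x79776
clock 11: out=0, reg = 0xBCBBB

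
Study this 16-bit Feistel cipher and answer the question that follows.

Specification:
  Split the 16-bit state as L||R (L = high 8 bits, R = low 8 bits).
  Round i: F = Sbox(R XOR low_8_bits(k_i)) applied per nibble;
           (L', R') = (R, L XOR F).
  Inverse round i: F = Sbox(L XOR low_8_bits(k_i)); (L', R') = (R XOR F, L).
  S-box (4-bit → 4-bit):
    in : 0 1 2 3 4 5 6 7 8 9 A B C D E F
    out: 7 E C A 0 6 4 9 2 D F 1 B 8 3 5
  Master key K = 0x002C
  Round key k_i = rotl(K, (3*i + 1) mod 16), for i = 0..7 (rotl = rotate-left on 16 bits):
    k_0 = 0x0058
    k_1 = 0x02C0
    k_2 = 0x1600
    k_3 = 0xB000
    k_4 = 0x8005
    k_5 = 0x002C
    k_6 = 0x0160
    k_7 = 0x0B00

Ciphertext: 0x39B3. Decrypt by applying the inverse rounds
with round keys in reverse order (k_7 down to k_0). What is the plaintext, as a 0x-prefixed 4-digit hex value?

0xF8F0

s_0 = ciphertext = 0x39B3
s_1 = InvRound(s_0, k_7) = 0x1E39
s_2 = InvRound(s_1, k_6) = 0xAA1E
s_3 = InvRound(s_2, k_5) = 0x3AAA
s_4 = InvRound(s_3, k_4) = 0x0F3A
s_5 = InvRound(s_4, k_3) = 0x4F0F
s_6 = InvRound(s_5, k_2) = 0x0A4F
s_7 = InvRound(s_6, k_1) = 0xF00A
s_8 = InvRound(s_7, k_0) = 0xF8F0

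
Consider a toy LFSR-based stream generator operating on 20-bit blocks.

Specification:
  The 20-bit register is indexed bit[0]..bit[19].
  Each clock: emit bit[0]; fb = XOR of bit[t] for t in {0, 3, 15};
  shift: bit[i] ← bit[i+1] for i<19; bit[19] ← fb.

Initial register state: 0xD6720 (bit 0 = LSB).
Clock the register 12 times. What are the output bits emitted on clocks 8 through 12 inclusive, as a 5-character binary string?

reg_0 = 0xD6720
clock 1: out=0, reg = 0x6B390
clock 2: out=0, reg = 0xB59C8
clock 3: out=0, reg = 0xDACE4
clock 4: out=0, reg = 0xED672
clock 5: out=0, reg = 0xF6B39
clock 6: out=1, reg = 0x7B59C
clock 7: out=0, reg = 0x3DACE
clock 8: out=0, reg = 0x1ED67
clock 9: out=1, reg = 0x0F6B3
clock 10: out=1, reg = 0x07B59
clock 11: out=1, reg = 0x03DAC
clock 12: out=0, reg = 0x81ED6

01110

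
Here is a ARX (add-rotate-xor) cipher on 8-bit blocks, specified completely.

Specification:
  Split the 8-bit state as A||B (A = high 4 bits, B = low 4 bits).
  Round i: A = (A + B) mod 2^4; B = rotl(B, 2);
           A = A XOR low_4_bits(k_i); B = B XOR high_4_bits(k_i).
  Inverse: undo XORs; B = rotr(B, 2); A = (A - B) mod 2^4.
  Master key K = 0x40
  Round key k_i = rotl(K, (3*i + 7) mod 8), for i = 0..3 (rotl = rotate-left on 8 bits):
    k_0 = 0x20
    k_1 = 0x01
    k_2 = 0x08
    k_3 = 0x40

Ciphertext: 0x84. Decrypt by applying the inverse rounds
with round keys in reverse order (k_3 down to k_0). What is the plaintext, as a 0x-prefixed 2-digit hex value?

0x98

s_0 = ciphertext = 0x84
s_1 = InvRound(s_0, k_3) = 0x80
s_2 = InvRound(s_1, k_2) = 0x00
s_3 = InvRound(s_2, k_1) = 0x10
s_4 = InvRound(s_3, k_0) = 0x98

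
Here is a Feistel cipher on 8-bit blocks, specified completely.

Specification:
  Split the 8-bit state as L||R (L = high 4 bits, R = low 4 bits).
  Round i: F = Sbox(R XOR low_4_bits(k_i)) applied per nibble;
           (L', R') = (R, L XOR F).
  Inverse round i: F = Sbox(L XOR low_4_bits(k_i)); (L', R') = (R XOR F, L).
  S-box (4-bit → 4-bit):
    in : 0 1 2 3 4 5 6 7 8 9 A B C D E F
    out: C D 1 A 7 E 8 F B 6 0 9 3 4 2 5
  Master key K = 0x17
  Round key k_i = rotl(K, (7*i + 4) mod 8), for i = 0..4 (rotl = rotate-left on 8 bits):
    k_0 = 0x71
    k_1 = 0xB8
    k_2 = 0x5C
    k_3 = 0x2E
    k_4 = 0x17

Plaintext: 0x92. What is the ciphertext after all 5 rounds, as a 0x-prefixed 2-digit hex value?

s_0 = plaintext = 0x92
s_1 = Round(s_0, k_0) = 0x23
s_2 = Round(s_1, k_1) = 0x3B
s_3 = Round(s_2, k_2) = 0xBC
s_4 = Round(s_3, k_3) = 0xCA
s_5 = Round(s_4, k_4) = 0xA8

0xA8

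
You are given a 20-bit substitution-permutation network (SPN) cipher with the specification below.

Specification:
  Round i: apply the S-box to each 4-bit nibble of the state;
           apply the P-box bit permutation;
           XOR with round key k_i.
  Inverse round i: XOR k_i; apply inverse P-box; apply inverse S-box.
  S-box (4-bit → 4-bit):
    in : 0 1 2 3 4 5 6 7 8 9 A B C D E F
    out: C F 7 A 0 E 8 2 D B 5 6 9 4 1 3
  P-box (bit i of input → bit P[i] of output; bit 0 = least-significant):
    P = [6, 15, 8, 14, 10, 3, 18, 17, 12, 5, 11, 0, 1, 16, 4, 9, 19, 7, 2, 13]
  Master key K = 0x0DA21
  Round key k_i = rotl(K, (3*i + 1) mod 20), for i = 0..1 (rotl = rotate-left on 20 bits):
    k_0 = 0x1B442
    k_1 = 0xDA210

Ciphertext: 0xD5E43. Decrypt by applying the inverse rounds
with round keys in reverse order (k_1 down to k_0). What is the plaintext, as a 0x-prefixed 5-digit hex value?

s_0 = ciphertext = 0xD5E43
s_1 = InvRound(s_0, k_1) = 0x6A8E9
s_2 = InvRound(s_1, k_0) = 0x7F114

0x7F114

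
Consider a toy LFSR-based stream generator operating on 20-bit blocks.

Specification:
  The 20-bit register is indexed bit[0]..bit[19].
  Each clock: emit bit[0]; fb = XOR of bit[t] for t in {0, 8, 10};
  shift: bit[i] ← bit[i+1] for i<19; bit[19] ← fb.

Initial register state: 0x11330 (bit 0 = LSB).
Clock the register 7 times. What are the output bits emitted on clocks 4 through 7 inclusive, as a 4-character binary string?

reg_0 = 0x11330
clock 1: out=0, reg = 0x88998
clock 2: out=0, reg = 0xC44CC
clock 3: out=0, reg = 0xE2266
clock 4: out=0, reg = 0x71133
clock 5: out=1, reg = 0x38899
clock 6: out=1, reg = 0x9C44C
clock 7: out=0, reg = 0xCE226

0110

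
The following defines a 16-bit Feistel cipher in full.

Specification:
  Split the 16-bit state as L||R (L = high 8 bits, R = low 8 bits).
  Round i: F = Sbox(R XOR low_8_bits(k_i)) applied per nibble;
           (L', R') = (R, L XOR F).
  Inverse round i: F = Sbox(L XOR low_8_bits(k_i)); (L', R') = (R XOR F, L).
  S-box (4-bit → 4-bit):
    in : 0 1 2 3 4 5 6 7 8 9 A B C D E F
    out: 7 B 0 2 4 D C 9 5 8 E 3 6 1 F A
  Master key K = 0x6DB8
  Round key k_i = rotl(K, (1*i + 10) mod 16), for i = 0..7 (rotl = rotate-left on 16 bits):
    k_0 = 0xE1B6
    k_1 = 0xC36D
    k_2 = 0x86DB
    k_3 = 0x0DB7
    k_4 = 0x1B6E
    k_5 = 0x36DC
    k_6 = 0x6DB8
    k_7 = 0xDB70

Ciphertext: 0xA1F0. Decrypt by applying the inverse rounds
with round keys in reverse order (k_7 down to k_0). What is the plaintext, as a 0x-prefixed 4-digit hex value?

0xA356

s_0 = ciphertext = 0xA1F0
s_1 = InvRound(s_0, k_7) = 0xEBA1
s_2 = InvRound(s_1, k_6) = 0x73EB
s_3 = InvRound(s_2, k_5) = 0x0173
s_4 = InvRound(s_3, k_4) = 0xB901
s_5 = InvRound(s_4, k_3) = 0x7EB9
s_6 = InvRound(s_5, k_2) = 0x547E
s_7 = InvRound(s_6, k_1) = 0x5654
s_8 = InvRound(s_7, k_0) = 0xA356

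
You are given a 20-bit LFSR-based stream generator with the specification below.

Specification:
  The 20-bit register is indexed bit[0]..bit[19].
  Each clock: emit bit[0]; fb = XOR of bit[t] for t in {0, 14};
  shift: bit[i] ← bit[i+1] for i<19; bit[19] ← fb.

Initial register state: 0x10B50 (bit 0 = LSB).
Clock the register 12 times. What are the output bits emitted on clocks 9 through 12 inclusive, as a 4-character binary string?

reg_0 = 0x10B50
clock 1: out=0, reg = 0x085A8
clock 2: out=0, reg = 0x042D4
clock 3: out=0, reg = 0x8216A
clock 4: out=0, reg = 0x410B5
clock 5: out=1, reg = 0xA085A
clock 6: out=0, reg = 0x5042D
clock 7: out=1, reg = 0xA8216
clock 8: out=0, reg = 0x5410B
clock 9: out=1, reg = 0x2A085
clock 10: out=1, reg = 0x95042
clock 11: out=0, reg = 0xCA821
clock 12: out=1, reg = 0xE5410

1101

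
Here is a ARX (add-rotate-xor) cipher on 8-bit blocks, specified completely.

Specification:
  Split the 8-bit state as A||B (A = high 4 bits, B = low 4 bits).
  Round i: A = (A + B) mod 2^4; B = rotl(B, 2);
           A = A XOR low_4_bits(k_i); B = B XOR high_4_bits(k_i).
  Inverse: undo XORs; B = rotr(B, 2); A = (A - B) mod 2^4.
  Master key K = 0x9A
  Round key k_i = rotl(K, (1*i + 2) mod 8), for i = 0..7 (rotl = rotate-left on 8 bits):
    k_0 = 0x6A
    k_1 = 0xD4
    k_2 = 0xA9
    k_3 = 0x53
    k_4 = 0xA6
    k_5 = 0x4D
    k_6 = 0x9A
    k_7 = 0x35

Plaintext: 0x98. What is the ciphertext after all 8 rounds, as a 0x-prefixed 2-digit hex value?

s_0 = plaintext = 0x98
s_1 = Round(s_0, k_0) = 0xB4
s_2 = Round(s_1, k_1) = 0xBC
s_3 = Round(s_2, k_2) = 0xE9
s_4 = Round(s_3, k_3) = 0x43
s_5 = Round(s_4, k_4) = 0x16
s_6 = Round(s_5, k_5) = 0xAD
s_7 = Round(s_6, k_6) = 0xDE
s_8 = Round(s_7, k_7) = 0xE8

0xE8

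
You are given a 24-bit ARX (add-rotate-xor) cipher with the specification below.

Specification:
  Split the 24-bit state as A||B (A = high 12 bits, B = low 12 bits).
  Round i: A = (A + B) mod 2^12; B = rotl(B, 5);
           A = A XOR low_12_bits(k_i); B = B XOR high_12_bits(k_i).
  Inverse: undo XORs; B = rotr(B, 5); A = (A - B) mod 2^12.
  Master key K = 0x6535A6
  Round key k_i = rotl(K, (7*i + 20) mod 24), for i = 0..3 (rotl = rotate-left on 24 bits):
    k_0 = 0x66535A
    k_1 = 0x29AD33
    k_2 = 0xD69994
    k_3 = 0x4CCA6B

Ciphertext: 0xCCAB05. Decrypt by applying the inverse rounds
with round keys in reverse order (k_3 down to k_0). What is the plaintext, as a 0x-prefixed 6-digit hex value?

s_0 = ciphertext = 0xCCAB05
s_1 = InvRound(s_0, k_3) = 0x1A34FE
s_2 = InvRound(s_1, k_2) = 0xC6BBCC
s_3 = InvRound(s_2, k_1) = 0x60EB4A
s_4 = InvRound(s_3, k_0) = 0xD6B7E9

0xD6B7E9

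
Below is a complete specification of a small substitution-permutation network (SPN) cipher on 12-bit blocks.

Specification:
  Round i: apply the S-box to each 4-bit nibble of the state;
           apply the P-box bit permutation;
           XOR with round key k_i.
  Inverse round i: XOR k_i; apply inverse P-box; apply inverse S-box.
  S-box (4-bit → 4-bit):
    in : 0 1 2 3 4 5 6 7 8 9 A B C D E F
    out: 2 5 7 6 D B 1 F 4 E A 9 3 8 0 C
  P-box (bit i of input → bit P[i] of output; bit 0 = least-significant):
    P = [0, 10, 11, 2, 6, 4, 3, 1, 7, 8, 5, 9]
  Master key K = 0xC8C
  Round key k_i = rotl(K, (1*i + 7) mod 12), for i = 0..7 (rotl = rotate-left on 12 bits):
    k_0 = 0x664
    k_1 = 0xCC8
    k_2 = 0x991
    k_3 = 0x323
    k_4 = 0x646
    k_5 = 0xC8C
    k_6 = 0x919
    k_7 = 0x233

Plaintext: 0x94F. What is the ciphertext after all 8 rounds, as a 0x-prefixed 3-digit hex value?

0x4FD

s_0 = plaintext = 0x94F
s_1 = Round(s_0, k_0) = 0xD0A
s_2 = Round(s_1, k_1) = 0xADC
s_3 = Round(s_2, k_2) = 0xE92
s_4 = Round(s_3, k_3) = 0xF38
s_5 = Round(s_4, k_4) = 0xC7E
s_6 = Round(s_5, k_5) = 0xD56
s_7 = Round(s_6, k_6) = 0xB4A
s_8 = Round(s_7, k_7) = 0x4FD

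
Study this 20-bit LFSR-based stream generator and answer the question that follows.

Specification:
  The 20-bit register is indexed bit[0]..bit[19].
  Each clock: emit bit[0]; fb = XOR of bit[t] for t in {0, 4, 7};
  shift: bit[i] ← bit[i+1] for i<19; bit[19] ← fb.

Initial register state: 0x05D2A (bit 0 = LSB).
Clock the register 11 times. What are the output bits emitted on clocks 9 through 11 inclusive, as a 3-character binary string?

101

reg_0 = 0x05D2A
clock 1: out=0, reg = 0x02E95
clock 2: out=1, reg = 0x8174A
clock 3: out=0, reg = 0x40BA5
clock 4: out=1, reg = 0x205D2
clock 5: out=0, reg = 0x102E9
clock 6: out=1, reg = 0x08174
clock 7: out=0, reg = 0x840BA
clock 8: out=0, reg = 0x4205D
clock 9: out=1, reg = 0x2102E
clock 10: out=0, reg = 0x10817
clock 11: out=1, reg = 0x0840B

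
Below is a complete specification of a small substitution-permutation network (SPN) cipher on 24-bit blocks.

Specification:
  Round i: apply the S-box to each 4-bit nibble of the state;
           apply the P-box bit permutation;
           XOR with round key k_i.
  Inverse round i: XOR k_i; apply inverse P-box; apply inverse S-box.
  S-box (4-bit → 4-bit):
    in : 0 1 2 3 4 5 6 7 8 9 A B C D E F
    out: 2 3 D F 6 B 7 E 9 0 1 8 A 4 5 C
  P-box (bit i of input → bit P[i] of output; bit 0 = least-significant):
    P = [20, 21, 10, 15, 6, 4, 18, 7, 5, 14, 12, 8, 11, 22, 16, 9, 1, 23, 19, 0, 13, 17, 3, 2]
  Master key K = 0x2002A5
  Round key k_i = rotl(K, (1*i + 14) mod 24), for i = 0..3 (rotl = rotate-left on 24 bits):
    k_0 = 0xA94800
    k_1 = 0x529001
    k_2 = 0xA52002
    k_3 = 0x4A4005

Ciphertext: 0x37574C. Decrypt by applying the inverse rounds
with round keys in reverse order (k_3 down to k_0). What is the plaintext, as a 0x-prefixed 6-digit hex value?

s_0 = ciphertext = 0x37574C
s_1 = InvRound(s_0, k_3) = 0xDF7FE6
s_2 = InvRound(s_1, k_2) = 0xCD5386
s_3 = InvRound(s_2, k_1) = 0xC3FCF8
s_4 = InvRound(s_3, k_0) = 0x6D0E57

0x6D0E57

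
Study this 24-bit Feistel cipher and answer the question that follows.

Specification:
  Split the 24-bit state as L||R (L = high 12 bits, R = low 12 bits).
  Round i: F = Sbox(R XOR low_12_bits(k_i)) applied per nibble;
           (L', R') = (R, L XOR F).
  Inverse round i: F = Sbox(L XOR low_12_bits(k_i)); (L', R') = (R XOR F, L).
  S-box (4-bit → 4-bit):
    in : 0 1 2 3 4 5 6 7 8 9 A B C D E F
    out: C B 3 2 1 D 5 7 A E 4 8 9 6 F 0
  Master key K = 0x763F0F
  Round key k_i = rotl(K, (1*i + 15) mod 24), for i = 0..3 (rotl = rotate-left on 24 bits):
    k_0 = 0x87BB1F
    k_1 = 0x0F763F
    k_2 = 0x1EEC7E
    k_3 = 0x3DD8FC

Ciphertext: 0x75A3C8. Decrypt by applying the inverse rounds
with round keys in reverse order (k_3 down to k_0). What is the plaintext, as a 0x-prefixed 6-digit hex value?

0x5C58DA

s_0 = ciphertext = 0x75A3C8
s_1 = InvRound(s_0, k_3) = 0x38D75A
s_2 = InvRound(s_1, k_2) = 0x75838D
s_3 = InvRound(s_2, k_1) = 0x8DA758
s_4 = InvRound(s_3, k_0) = 0x5C58DA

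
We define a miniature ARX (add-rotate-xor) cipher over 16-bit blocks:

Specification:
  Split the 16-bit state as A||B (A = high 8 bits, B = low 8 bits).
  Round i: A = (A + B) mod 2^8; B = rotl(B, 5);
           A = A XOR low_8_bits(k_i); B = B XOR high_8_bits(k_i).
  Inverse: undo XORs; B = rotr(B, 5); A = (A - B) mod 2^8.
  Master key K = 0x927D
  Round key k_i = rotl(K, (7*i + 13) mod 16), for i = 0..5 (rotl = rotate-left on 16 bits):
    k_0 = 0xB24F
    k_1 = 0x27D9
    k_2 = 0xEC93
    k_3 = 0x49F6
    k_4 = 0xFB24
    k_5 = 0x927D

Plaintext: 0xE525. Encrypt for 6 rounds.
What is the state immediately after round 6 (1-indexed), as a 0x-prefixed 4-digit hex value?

0x19E0

s_0 = plaintext = 0xE525
s_1 = Round(s_0, k_0) = 0x4516
s_2 = Round(s_1, k_1) = 0x82E5
s_3 = Round(s_2, k_2) = 0xF450
s_4 = Round(s_3, k_3) = 0xB243
s_5 = Round(s_4, k_4) = 0xD193
s_6 = Round(s_5, k_5) = 0x19E0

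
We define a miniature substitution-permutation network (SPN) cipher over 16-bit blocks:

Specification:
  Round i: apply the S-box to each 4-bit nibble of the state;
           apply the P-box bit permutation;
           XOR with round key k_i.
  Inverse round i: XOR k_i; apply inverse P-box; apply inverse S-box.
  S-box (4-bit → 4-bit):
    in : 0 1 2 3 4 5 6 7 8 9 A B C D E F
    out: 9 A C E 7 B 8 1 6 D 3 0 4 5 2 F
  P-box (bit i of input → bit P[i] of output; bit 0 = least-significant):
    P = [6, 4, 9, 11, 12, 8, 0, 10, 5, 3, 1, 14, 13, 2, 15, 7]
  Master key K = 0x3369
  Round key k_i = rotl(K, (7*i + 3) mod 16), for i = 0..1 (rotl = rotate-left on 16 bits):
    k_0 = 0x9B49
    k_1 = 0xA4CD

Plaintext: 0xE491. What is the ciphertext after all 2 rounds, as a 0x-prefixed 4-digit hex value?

0x3CE9

s_0 = plaintext = 0xE491
s_1 = Round(s_0, k_0) = 0x8776
s_2 = Round(s_1, k_1) = 0x3CE9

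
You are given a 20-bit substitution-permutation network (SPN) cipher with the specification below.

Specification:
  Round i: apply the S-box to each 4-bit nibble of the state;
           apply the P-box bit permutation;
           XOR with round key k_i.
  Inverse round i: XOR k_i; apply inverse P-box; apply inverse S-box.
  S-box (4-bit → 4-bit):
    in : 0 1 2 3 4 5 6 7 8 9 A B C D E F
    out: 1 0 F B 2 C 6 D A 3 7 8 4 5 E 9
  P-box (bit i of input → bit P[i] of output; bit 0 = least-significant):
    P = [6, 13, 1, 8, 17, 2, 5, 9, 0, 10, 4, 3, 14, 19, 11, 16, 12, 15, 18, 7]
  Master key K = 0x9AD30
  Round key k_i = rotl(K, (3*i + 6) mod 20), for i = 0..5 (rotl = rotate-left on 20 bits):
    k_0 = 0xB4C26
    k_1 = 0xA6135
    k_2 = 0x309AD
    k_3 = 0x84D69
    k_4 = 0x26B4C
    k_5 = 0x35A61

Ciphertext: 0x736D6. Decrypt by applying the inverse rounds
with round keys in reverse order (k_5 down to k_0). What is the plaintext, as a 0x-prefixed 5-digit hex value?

0x7CC16

s_0 = ciphertext = 0x736D6
s_1 = InvRound(s_0, k_5) = 0x5DA66
s_2 = InvRound(s_1, k_4) = 0xABBDE
s_3 = InvRound(s_2, k_3) = 0x30A26
s_4 = InvRound(s_3, k_2) = 0xB1FB5
s_5 = InvRound(s_4, k_1) = 0xF74B4
s_6 = InvRound(s_5, k_0) = 0x7CC16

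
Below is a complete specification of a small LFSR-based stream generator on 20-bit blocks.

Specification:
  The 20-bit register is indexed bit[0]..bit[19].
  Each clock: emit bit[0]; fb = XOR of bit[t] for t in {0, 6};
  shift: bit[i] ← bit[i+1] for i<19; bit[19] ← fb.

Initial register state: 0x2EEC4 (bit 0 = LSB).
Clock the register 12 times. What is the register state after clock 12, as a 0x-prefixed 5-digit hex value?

reg_0 = 0x2EEC4
clock 1: out=0, reg = 0x97762
clock 2: out=0, reg = 0xCBBB1
clock 3: out=1, reg = 0xE5DD8
clock 4: out=0, reg = 0xF2EEC
clock 5: out=0, reg = 0xF9776
clock 6: out=0, reg = 0xFCBBB
clock 7: out=1, reg = 0xFE5DD
clock 8: out=1, reg = 0x7F2EE
clock 9: out=0, reg = 0xBF977
clock 10: out=1, reg = 0x5FCBB
clock 11: out=1, reg = 0xAFE5D
clock 12: out=1, reg = 0x57F2E

0x57F2E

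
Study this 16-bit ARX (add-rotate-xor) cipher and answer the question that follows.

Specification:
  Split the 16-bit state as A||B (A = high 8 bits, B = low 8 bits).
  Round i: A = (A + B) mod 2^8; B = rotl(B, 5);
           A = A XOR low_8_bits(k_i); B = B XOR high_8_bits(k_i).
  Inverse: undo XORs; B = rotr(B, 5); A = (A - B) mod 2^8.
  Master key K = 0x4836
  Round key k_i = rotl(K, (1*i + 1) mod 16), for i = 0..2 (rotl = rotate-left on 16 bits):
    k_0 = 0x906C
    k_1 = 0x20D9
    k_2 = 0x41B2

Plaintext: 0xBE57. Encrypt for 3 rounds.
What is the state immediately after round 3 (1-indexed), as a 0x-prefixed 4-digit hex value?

s_0 = plaintext = 0xBE57
s_1 = Round(s_0, k_0) = 0x797A
s_2 = Round(s_1, k_1) = 0x2A6F
s_3 = Round(s_2, k_2) = 0x2BAC

0x2BAC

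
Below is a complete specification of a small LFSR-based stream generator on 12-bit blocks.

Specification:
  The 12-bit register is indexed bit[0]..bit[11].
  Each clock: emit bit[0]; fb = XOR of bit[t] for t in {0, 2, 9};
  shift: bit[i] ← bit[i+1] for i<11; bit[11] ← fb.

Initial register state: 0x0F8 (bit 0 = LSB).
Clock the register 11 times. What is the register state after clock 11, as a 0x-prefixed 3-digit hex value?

reg_0 = 0x0F8
clock 1: out=0, reg = 0x07C
clock 2: out=0, reg = 0x83E
clock 3: out=0, reg = 0xC1F
clock 4: out=1, reg = 0x60F
clock 5: out=1, reg = 0xB07
clock 6: out=1, reg = 0xD83
clock 7: out=1, reg = 0xEC1
clock 8: out=1, reg = 0x760
clock 9: out=0, reg = 0xBB0
clock 10: out=0, reg = 0xDD8
clock 11: out=0, reg = 0x6EC

0x6EC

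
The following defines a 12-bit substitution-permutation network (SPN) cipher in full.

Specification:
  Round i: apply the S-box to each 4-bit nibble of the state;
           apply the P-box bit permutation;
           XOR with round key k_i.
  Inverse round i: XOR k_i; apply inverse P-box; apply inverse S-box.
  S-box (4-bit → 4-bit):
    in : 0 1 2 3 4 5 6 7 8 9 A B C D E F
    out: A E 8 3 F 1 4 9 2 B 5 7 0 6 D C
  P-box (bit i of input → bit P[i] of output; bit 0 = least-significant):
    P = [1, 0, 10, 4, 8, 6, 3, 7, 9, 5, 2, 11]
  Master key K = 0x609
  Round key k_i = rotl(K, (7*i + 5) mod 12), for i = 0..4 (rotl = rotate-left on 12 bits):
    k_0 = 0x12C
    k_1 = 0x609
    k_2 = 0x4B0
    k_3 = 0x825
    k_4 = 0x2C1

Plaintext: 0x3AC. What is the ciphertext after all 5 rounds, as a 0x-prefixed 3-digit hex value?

0xDBD

s_0 = plaintext = 0x3AC
s_1 = Round(s_0, k_0) = 0x204
s_2 = Round(s_1, k_1) = 0xADA
s_3 = Round(s_2, k_2) = 0x2FE
s_4 = Round(s_3, k_3) = 0x4BF
s_5 = Round(s_4, k_4) = 0xDBD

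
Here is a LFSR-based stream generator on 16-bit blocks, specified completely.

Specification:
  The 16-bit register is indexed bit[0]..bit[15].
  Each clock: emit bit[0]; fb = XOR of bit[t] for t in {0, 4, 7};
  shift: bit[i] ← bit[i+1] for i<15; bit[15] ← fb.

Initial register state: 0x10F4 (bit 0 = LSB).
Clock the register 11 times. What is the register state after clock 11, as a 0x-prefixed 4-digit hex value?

0xBB42

reg_0 = 0x10F4
clock 1: out=0, reg = 0x087A
clock 2: out=0, reg = 0x843D
clock 3: out=1, reg = 0x421E
clock 4: out=0, reg = 0xA10F
clock 5: out=1, reg = 0xD087
clock 6: out=1, reg = 0x6843
clock 7: out=1, reg = 0xB421
clock 8: out=1, reg = 0xDA10
clock 9: out=0, reg = 0xED08
clock 10: out=0, reg = 0x7684
clock 11: out=0, reg = 0xBB42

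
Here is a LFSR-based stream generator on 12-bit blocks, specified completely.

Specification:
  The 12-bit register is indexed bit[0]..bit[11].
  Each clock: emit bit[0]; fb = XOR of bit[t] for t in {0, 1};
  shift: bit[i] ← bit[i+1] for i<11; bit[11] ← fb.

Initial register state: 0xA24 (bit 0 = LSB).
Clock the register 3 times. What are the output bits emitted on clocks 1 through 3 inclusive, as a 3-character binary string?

reg_0 = 0xA24
clock 1: out=0, reg = 0x512
clock 2: out=0, reg = 0xA89
clock 3: out=1, reg = 0xD44

001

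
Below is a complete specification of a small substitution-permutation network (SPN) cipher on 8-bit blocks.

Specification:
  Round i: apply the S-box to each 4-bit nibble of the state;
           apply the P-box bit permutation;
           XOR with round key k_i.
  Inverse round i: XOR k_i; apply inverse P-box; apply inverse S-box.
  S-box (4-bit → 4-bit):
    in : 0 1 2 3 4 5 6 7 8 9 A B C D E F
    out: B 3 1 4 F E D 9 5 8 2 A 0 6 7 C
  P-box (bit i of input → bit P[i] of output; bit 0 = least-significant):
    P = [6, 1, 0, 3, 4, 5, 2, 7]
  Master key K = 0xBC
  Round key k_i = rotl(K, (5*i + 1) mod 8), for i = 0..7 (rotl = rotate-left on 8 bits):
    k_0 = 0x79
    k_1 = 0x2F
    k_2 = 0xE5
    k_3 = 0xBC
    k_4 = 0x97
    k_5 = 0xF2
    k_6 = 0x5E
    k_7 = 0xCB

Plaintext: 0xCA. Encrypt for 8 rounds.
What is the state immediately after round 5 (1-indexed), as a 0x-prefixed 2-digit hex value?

s_0 = plaintext = 0xCA
s_1 = Round(s_0, k_0) = 0x7B
s_2 = Round(s_1, k_1) = 0xB5
s_3 = Round(s_2, k_2) = 0x4E
s_4 = Round(s_3, k_3) = 0x4B
s_5 = Round(s_4, k_4) = 0x29
s_6 = Round(s_5, k_5) = 0xEA
s_7 = Round(s_6, k_6) = 0x68
s_8 = Round(s_7, k_7) = 0x1E

0x29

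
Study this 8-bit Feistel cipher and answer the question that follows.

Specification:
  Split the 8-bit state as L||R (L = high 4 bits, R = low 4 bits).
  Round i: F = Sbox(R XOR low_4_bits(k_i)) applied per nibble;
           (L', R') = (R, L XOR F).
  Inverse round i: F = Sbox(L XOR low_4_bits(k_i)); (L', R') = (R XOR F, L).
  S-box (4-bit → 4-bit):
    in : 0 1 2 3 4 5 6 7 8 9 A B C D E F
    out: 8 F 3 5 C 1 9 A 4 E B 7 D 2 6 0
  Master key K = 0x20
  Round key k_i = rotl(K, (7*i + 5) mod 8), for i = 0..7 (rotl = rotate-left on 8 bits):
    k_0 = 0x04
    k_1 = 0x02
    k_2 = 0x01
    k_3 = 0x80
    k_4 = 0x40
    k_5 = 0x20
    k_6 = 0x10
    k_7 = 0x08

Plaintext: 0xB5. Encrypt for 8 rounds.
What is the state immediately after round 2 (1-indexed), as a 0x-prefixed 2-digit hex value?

s_0 = plaintext = 0xB5
s_1 = Round(s_0, k_0) = 0x54
s_2 = Round(s_1, k_1) = 0x4C
s_3 = Round(s_2, k_2) = 0xC6
s_4 = Round(s_3, k_3) = 0x65
s_5 = Round(s_4, k_4) = 0x57
s_6 = Round(s_5, k_5) = 0x7F
s_7 = Round(s_6, k_6) = 0xF7
s_8 = Round(s_7, k_7) = 0x7F

0x4C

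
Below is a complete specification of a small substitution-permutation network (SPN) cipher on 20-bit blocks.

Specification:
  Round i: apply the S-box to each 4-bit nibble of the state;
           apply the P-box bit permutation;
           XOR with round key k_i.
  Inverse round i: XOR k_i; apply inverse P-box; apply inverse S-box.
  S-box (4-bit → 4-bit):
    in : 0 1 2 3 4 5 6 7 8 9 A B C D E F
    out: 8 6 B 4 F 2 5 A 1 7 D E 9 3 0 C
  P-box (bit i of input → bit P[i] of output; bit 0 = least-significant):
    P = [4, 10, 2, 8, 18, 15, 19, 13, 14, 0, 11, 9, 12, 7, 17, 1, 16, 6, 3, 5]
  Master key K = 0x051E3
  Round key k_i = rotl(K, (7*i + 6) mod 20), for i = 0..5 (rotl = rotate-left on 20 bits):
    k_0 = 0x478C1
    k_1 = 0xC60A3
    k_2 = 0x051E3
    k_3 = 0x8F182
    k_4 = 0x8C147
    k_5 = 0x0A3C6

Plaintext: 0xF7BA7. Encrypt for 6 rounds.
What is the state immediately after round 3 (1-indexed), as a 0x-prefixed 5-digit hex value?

0xA49BF

s_0 = plaintext = 0xF7BA7
s_1 = Round(s_0, k_0) = 0x8576A
s_2 = Round(s_1, k_1) = 0x16336
s_3 = Round(s_2, k_2) = 0xA49BF
s_4 = Round(s_3, k_3) = 0x3082D
s_5 = Round(s_4, k_4) = 0xC255D
s_6 = Round(s_5, k_5) = 0x13775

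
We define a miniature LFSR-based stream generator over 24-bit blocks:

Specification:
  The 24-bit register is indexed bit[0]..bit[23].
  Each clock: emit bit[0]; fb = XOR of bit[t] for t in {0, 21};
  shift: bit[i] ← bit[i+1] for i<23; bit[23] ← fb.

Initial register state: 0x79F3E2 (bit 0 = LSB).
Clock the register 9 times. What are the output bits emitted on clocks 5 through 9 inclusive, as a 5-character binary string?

reg_0 = 0x79F3E2
clock 1: out=0, reg = 0xBCF9F1
clock 2: out=1, reg = 0x5E7CF8
clock 3: out=0, reg = 0x2F3E7C
clock 4: out=0, reg = 0x979F3E
clock 5: out=0, reg = 0x4BCF9F
clock 6: out=1, reg = 0xA5E7CF
clock 7: out=1, reg = 0x52F3E7
clock 8: out=1, reg = 0xA979F3
clock 9: out=1, reg = 0x54BCF9

01111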